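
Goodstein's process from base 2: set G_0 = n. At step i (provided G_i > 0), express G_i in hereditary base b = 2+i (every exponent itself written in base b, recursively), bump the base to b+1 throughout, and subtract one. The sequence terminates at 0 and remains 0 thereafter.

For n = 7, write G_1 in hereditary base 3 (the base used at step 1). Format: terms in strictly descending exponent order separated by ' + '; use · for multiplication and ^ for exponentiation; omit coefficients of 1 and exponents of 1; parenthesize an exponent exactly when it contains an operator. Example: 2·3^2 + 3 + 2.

G_0=7  [base 2] 2^2 + 2 + 1  →[2↦3]→  3^3 + 3 + 1 = 31  −1 ⇒ G_1=30
G_1=30  [base 3] 3^3 + 3  →[3↦4]→  4^4 + 4 = 260  −1 ⇒ G_2=259

3^3 + 3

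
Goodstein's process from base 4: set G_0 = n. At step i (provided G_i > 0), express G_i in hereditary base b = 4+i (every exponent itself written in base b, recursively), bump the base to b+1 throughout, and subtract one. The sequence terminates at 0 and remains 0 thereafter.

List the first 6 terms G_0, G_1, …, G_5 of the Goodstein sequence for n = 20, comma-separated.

20, 29, 39, 51, 65, 81

base 4: 20 = 4^2 + 4; at 5: 5^2 + 5 = 30; next = 29
base 5: 29 = 5^2 + 4; at 6: 6^2 + 4 = 40; next = 39
base 6: 39 = 6^2 + 3; at 7: 7^2 + 3 = 52; next = 51
base 7: 51 = 7^2 + 2; at 8: 8^2 + 2 = 66; next = 65
base 8: 65 = 8^2 + 1; at 9: 9^2 + 1 = 82; next = 81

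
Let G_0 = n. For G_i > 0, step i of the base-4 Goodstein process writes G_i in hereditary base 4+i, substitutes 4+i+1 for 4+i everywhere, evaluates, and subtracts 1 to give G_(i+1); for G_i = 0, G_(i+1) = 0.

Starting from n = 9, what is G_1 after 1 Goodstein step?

10

step 0: 9 = 2·4 + 1; sub 5 for 4: 2·5 + 1; = 11; G_1 = 11−1 = 10
step 1: 10 = 2·5; sub 6 for 5: 2·6; = 12; G_2 = 12−1 = 11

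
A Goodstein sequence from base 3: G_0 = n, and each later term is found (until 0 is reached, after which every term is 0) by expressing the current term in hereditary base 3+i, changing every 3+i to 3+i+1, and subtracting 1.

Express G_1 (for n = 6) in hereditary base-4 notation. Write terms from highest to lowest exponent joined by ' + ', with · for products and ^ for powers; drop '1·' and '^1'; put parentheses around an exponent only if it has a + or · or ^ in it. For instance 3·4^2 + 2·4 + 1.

base 3: 6 = 2·3; at 4: 2·4 = 8; next = 7
base 4: 7 = 4 + 3; at 5: 5 + 3 = 8; next = 7

4 + 3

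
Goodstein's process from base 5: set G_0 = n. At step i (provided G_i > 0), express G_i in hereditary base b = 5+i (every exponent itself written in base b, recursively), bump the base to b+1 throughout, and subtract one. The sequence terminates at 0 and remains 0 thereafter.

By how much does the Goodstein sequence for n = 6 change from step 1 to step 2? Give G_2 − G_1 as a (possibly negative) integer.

0

i=0: 6 = 5 + 1 (b=5); 5→6: 6 + 1 = 7; 7−1 = 6
i=1: 6 = 6 (b=6); 6→7: 7 = 7; 7−1 = 6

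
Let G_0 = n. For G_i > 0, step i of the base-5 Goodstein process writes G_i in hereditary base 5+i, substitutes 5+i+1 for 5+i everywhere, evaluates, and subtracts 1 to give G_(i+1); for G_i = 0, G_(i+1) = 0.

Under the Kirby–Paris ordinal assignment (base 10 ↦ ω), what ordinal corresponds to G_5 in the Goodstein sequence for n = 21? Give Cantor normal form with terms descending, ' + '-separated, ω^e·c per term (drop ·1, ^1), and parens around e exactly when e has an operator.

ω·3 + 3

step 0: 21 = 4·5 + 1; sub 6 for 5: 4·6 + 1; = 25; G_1 = 25−1 = 24
step 1: 24 = 4·6; sub 7 for 6: 4·7; = 28; G_2 = 28−1 = 27
step 2: 27 = 3·7 + 6; sub 8 for 7: 3·8 + 6; = 30; G_3 = 30−1 = 29
step 3: 29 = 3·8 + 5; sub 9 for 8: 3·9 + 5; = 32; G_4 = 32−1 = 31
step 4: 31 = 3·9 + 4; sub 10 for 9: 3·10 + 4; = 34; G_5 = 34−1 = 33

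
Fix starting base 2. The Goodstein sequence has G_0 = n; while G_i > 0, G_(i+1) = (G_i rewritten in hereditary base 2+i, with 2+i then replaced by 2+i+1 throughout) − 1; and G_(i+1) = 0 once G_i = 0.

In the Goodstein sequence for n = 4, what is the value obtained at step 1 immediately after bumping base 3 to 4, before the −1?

42

4 —HB2→ 2^2 —bump→ 3^3 = 27 —(−1)→ 26
26 —HB3→ 2·3^2 + 2·3 + 2 —bump→ 2·4^2 + 2·4 + 2 = 42 —(−1)→ 41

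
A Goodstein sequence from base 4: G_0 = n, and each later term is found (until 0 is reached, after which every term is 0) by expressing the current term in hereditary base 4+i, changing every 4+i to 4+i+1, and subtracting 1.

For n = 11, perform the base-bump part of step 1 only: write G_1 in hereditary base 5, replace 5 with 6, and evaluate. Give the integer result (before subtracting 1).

14

i=0: 11 = 2·4 + 3 (b=4); 4→5: 2·5 + 3 = 13; 13−1 = 12
i=1: 12 = 2·5 + 2 (b=5); 5→6: 2·6 + 2 = 14; 14−1 = 13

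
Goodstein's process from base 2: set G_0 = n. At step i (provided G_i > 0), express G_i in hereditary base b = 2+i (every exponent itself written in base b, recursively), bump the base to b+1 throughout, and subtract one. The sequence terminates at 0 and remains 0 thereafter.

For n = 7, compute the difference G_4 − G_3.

G_0=7  [base 2] 2^2 + 2 + 1  →[2↦3]→  3^3 + 3 + 1 = 31  −1 ⇒ G_1=30
G_1=30  [base 3] 3^3 + 3  →[3↦4]→  4^4 + 4 = 260  −1 ⇒ G_2=259
G_2=259  [base 4] 4^4 + 3  →[4↦5]→  5^5 + 3 = 3128  −1 ⇒ G_3=3127
G_3=3127  [base 5] 5^5 + 2  →[5↦6]→  6^6 + 2 = 46658  −1 ⇒ G_4=46657

43530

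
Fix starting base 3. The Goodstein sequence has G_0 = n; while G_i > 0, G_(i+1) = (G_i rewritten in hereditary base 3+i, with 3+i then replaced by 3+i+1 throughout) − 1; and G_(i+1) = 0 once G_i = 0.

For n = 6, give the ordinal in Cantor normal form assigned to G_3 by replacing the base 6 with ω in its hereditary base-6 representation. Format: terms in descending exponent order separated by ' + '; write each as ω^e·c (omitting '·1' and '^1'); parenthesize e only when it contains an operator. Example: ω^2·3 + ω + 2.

ω + 1

6 —HB3→ 2·3 —bump→ 2·4 = 8 —(−1)→ 7
7 —HB4→ 4 + 3 —bump→ 5 + 3 = 8 —(−1)→ 7
7 —HB5→ 5 + 2 —bump→ 6 + 2 = 8 —(−1)→ 7
7 —HB6→ 6 + 1 —bump→ 7 + 1 = 8 —(−1)→ 7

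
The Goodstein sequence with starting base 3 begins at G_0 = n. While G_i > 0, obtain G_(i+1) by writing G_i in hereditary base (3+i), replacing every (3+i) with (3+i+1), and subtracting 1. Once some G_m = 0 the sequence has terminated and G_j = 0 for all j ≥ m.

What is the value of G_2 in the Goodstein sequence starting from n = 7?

7 —HB3→ 2·3 + 1 —bump→ 2·4 + 1 = 9 —(−1)→ 8
8 —HB4→ 2·4 —bump→ 2·5 = 10 —(−1)→ 9

9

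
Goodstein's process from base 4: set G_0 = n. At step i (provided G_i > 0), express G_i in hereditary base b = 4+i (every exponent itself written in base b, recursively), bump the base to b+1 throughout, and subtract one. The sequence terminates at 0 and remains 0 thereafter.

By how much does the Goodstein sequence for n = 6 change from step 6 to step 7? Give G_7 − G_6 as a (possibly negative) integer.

6 —HB4→ 4 + 2 —bump→ 5 + 2 = 7 —(−1)→ 6
6 —HB5→ 5 + 1 —bump→ 6 + 1 = 7 —(−1)→ 6
6 —HB6→ 6 —bump→ 7 = 7 —(−1)→ 6
6 —HB7→ 6 —bump→ 6 = 6 —(−1)→ 5
5 —HB8→ 5 —bump→ 5 = 5 —(−1)→ 4
4 —HB9→ 4 —bump→ 4 = 4 —(−1)→ 3
3 —HB10→ 3 —bump→ 3 = 3 —(−1)→ 2

-1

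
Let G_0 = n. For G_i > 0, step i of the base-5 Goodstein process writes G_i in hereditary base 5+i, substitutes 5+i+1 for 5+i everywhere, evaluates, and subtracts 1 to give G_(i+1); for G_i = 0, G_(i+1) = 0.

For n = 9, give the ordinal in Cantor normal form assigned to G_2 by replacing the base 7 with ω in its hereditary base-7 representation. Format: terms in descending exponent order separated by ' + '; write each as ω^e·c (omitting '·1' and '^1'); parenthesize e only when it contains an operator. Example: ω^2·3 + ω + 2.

ω + 2

i=0: 9 = 5 + 4 (b=5); 5→6: 6 + 4 = 10; 10−1 = 9
i=1: 9 = 6 + 3 (b=6); 6→7: 7 + 3 = 10; 10−1 = 9
i=2: 9 = 7 + 2 (b=7); 7→8: 8 + 2 = 10; 10−1 = 9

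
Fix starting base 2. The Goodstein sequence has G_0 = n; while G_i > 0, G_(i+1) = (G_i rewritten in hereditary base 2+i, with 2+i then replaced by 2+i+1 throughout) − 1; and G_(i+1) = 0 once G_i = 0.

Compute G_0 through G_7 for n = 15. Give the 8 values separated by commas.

15, 111, 1283, 18752, 326593, 6588344, 150994943, 3524450280

base 2: 15 = 2^(2 + 1) + 2^2 + 2 + 1; at 3: 3^(3 + 1) + 3^3 + 3 + 1 = 112; next = 111
base 3: 111 = 3^(3 + 1) + 3^3 + 3; at 4: 4^(4 + 1) + 4^4 + 4 = 1284; next = 1283
base 4: 1283 = 4^(4 + 1) + 4^4 + 3; at 5: 5^(5 + 1) + 5^5 + 3 = 18753; next = 18752
base 5: 18752 = 5^(5 + 1) + 5^5 + 2; at 6: 6^(6 + 1) + 6^6 + 2 = 326594; next = 326593
base 6: 326593 = 6^(6 + 1) + 6^6 + 1; at 7: 7^(7 + 1) + 7^7 + 1 = 6588345; next = 6588344
base 7: 6588344 = 7^(7 + 1) + 7^7; at 8: 8^(8 + 1) + 8^8 = 150994944; next = 150994943
base 8: 150994943 = 8^(8 + 1) + 7·8^7 + 7·8^6 + 7·8^5 + 7·8^4 + 7·8^3 + 7·8^2 + 7·8 + 7; at 9: 9^(9 + 1) + 7·9^7 + 7·9^6 + 7·9^5 + 7·9^4 + 7·9^3 + 7·9^2 + 7·9 + 7 = 3524450281; next = 3524450280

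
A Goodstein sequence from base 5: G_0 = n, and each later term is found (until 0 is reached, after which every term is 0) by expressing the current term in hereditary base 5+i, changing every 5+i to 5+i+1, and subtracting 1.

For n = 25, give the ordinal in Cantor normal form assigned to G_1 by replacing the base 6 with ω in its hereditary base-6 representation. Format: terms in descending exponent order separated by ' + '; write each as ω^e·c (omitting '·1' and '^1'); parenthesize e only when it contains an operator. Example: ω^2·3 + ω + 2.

G_0 = 25. HB_5(25) = 5^2. Bump = 36. G_1 = 35.
G_1 = 35. HB_6(35) = 5·6 + 5. Bump = 40. G_2 = 39.

ω·5 + 5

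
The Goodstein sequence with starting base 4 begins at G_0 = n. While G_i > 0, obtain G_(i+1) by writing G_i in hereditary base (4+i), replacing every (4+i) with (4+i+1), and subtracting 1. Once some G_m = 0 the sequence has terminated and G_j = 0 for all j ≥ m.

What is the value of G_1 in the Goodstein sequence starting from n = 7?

G_0=7  [base 4] 4 + 3  →[4↦5]→  5 + 3 = 8  −1 ⇒ G_1=7
G_1=7  [base 5] 5 + 2  →[5↦6]→  6 + 2 = 8  −1 ⇒ G_2=7

7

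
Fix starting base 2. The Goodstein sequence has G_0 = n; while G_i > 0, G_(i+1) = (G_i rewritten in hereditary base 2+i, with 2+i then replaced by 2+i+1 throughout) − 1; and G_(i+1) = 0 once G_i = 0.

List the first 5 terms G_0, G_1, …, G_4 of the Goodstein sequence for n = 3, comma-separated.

3, 3, 3, 2, 1

base 2: 3 = 2 + 1; at 3: 3 + 1 = 4; next = 3
base 3: 3 = 3; at 4: 4 = 4; next = 3
base 4: 3 = 3; at 5: 3 = 3; next = 2
base 5: 2 = 2; at 6: 2 = 2; next = 1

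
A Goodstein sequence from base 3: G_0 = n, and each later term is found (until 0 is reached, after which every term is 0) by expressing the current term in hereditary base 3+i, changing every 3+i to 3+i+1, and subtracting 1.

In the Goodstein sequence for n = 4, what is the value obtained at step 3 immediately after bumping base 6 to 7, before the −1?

G_0 = 4. HB_3(4) = 3 + 1. Bump = 5. G_1 = 4.
G_1 = 4. HB_4(4) = 4. Bump = 5. G_2 = 4.
G_2 = 4. HB_5(4) = 4. Bump = 4. G_3 = 3.

3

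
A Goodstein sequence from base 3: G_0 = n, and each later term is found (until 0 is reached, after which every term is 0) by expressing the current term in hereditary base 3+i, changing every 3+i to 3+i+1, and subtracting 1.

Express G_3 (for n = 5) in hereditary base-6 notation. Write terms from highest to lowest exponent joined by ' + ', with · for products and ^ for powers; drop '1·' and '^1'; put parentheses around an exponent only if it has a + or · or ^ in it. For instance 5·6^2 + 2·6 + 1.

[0] 5 ≡ 3 + 2 (base 3). Lift 4: 6. −1: 5.
[1] 5 ≡ 4 + 1 (base 4). Lift 5: 6. −1: 5.
[2] 5 ≡ 5 (base 5). Lift 6: 6. −1: 5.
[3] 5 ≡ 5 (base 6). Lift 7: 5. −1: 4.

5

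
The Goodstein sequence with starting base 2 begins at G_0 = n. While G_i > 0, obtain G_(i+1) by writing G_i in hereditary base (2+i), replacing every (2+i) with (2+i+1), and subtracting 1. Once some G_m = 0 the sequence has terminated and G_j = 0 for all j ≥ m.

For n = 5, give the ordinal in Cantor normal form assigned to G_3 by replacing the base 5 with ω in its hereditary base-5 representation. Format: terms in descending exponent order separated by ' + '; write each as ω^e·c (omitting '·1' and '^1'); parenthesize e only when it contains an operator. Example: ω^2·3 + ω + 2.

step 0: 5 = 2^2 + 1; sub 3 for 2: 3^3 + 1; = 28; G_1 = 28−1 = 27
step 1: 27 = 3^3; sub 4 for 3: 4^4; = 256; G_2 = 256−1 = 255
step 2: 255 = 3·4^3 + 3·4^2 + 3·4 + 3; sub 5 for 4: 3·5^3 + 3·5^2 + 3·5 + 3; = 468; G_3 = 468−1 = 467
step 3: 467 = 3·5^3 + 3·5^2 + 3·5 + 2; sub 6 for 5: 3·6^3 + 3·6^2 + 3·6 + 2; = 776; G_4 = 776−1 = 775

ω^3·3 + ω^2·3 + ω·3 + 2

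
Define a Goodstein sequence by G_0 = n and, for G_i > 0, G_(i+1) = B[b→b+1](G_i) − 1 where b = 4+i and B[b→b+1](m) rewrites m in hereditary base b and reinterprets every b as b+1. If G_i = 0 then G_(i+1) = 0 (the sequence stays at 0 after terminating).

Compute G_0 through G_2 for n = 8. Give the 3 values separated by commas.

G_0=8  [base 4] 2·4  →[4↦5]→  2·5 = 10  −1 ⇒ G_1=9
G_1=9  [base 5] 5 + 4  →[5↦6]→  6 + 4 = 10  −1 ⇒ G_2=9

8, 9, 9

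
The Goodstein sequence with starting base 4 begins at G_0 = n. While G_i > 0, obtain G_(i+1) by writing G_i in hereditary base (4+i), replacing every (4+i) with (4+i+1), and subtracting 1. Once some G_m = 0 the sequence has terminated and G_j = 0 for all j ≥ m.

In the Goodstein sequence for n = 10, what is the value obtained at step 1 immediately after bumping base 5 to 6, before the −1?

[0] 10 ≡ 2·4 + 2 (base 4). Lift 5: 12. −1: 11.
[1] 11 ≡ 2·5 + 1 (base 5). Lift 6: 13. −1: 12.

13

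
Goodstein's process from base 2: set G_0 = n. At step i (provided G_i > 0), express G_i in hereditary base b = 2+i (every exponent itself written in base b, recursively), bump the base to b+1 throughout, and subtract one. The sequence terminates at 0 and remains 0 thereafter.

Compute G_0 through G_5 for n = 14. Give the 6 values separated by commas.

14, 110, 1281, 18750, 326591, 5862840

G_0=14  [base 2] 2^(2 + 1) + 2^2 + 2  →[2↦3]→  3^(3 + 1) + 3^3 + 3 = 111  −1 ⇒ G_1=110
G_1=110  [base 3] 3^(3 + 1) + 3^3 + 2  →[3↦4]→  4^(4 + 1) + 4^4 + 2 = 1282  −1 ⇒ G_2=1281
G_2=1281  [base 4] 4^(4 + 1) + 4^4 + 1  →[4↦5]→  5^(5 + 1) + 5^5 + 1 = 18751  −1 ⇒ G_3=18750
G_3=18750  [base 5] 5^(5 + 1) + 5^5  →[5↦6]→  6^(6 + 1) + 6^6 = 326592  −1 ⇒ G_4=326591
G_4=326591  [base 6] 6^(6 + 1) + 5·6^5 + 5·6^4 + 5·6^3 + 5·6^2 + 5·6 + 5  →[6↦7]→  7^(7 + 1) + 5·7^5 + 5·7^4 + 5·7^3 + 5·7^2 + 5·7 + 5 = 5862841  −1 ⇒ G_5=5862840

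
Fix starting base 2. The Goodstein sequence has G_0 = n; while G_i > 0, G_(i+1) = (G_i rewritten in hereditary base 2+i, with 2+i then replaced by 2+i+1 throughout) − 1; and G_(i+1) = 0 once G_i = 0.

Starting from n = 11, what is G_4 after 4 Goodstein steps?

(0) 11|_2 = 2^(2 + 1) + 2 + 1 ↦ 3^(3 + 1) + 3 + 1|_3 = 85 ⇒ 84
(1) 84|_3 = 3^(3 + 1) + 3 ↦ 4^(4 + 1) + 4|_4 = 1028 ⇒ 1027
(2) 1027|_4 = 4^(4 + 1) + 3 ↦ 5^(5 + 1) + 3|_5 = 15628 ⇒ 15627
(3) 15627|_5 = 5^(5 + 1) + 2 ↦ 6^(6 + 1) + 2|_6 = 279938 ⇒ 279937
(4) 279937|_6 = 6^(6 + 1) + 1 ↦ 7^(7 + 1) + 1|_7 = 5764802 ⇒ 5764801

279937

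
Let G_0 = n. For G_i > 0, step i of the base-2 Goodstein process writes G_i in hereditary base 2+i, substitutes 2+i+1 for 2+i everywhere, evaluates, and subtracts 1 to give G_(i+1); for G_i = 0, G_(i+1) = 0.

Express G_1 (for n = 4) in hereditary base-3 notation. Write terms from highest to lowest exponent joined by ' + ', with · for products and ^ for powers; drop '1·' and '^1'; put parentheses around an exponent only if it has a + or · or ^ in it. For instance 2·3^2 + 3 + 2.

G_0=4  [base 2] 2^2  →[2↦3]→  3^3 = 27  −1 ⇒ G_1=26
G_1=26  [base 3] 2·3^2 + 2·3 + 2  →[3↦4]→  2·4^2 + 2·4 + 2 = 42  −1 ⇒ G_2=41

2·3^2 + 2·3 + 2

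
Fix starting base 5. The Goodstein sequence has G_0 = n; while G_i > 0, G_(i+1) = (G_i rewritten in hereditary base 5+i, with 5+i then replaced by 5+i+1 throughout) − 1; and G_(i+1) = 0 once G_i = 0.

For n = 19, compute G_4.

G_0 = 19. HB_5(19) = 3·5 + 4. Bump = 22. G_1 = 21.
G_1 = 21. HB_6(21) = 3·6 + 3. Bump = 24. G_2 = 23.
G_2 = 23. HB_7(23) = 3·7 + 2. Bump = 26. G_3 = 25.
G_3 = 25. HB_8(25) = 3·8 + 1. Bump = 28. G_4 = 27.
G_4 = 27. HB_9(27) = 3·9. Bump = 30. G_5 = 29.

27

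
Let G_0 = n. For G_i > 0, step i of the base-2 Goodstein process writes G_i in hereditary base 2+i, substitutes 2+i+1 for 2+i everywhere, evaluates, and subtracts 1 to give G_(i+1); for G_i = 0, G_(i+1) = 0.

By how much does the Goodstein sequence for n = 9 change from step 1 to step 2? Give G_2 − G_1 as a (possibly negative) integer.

942

base 2: 9 = 2^(2 + 1) + 1; at 3: 3^(3 + 1) + 1 = 82; next = 81
base 3: 81 = 3^(3 + 1); at 4: 4^(4 + 1) = 1024; next = 1023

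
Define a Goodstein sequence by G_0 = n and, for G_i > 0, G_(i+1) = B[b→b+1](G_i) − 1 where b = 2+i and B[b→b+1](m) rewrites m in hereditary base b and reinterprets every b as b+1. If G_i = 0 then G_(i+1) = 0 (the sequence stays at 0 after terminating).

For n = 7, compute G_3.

3127

base 2: 7 = 2^2 + 2 + 1; at 3: 3^3 + 3 + 1 = 31; next = 30
base 3: 30 = 3^3 + 3; at 4: 4^4 + 4 = 260; next = 259
base 4: 259 = 4^4 + 3; at 5: 5^5 + 3 = 3128; next = 3127
base 5: 3127 = 5^5 + 2; at 6: 6^6 + 2 = 46658; next = 46657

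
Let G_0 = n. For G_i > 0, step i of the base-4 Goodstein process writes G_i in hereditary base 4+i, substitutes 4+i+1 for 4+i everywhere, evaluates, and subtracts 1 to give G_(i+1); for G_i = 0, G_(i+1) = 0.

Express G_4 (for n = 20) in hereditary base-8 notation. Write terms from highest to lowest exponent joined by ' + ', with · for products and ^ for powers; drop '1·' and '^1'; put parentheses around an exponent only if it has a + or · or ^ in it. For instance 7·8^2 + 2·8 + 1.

step 0: 20 = 4^2 + 4; sub 5 for 4: 5^2 + 5; = 30; G_1 = 30−1 = 29
step 1: 29 = 5^2 + 4; sub 6 for 5: 6^2 + 4; = 40; G_2 = 40−1 = 39
step 2: 39 = 6^2 + 3; sub 7 for 6: 7^2 + 3; = 52; G_3 = 52−1 = 51
step 3: 51 = 7^2 + 2; sub 8 for 7: 8^2 + 2; = 66; G_4 = 66−1 = 65
step 4: 65 = 8^2 + 1; sub 9 for 8: 9^2 + 1; = 82; G_5 = 82−1 = 81

8^2 + 1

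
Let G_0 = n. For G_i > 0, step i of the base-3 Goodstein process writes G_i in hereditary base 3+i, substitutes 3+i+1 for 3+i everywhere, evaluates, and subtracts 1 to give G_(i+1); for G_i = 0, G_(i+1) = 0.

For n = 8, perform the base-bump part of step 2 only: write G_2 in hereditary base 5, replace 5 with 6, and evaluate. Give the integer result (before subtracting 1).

8 —HB3→ 2·3 + 2 —bump→ 2·4 + 2 = 10 —(−1)→ 9
9 —HB4→ 2·4 + 1 —bump→ 2·5 + 1 = 11 —(−1)→ 10
10 —HB5→ 2·5 —bump→ 2·6 = 12 —(−1)→ 11

12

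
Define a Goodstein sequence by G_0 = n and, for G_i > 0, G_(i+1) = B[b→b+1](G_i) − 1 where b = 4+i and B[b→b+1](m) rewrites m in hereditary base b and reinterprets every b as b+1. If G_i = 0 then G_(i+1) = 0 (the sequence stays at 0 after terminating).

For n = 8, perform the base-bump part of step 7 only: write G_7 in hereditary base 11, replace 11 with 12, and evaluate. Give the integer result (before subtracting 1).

8

G_0=8  [base 4] 2·4  →[4↦5]→  2·5 = 10  −1 ⇒ G_1=9
G_1=9  [base 5] 5 + 4  →[5↦6]→  6 + 4 = 10  −1 ⇒ G_2=9
G_2=9  [base 6] 6 + 3  →[6↦7]→  7 + 3 = 10  −1 ⇒ G_3=9
G_3=9  [base 7] 7 + 2  →[7↦8]→  8 + 2 = 10  −1 ⇒ G_4=9
G_4=9  [base 8] 8 + 1  →[8↦9]→  9 + 1 = 10  −1 ⇒ G_5=9
G_5=9  [base 9] 9  →[9↦10]→  10 = 10  −1 ⇒ G_6=9
G_6=9  [base 10] 9  →[10↦11]→  9 = 9  −1 ⇒ G_7=8
G_7=8  [base 11] 8  →[11↦12]→  8 = 8  −1 ⇒ G_8=7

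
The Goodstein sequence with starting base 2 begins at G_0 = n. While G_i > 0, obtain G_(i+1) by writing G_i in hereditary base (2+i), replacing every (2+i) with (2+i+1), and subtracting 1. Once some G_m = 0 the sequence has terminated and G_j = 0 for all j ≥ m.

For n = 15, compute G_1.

15 —HB2→ 2^(2 + 1) + 2^2 + 2 + 1 —bump→ 3^(3 + 1) + 3^3 + 3 + 1 = 112 —(−1)→ 111
111 —HB3→ 3^(3 + 1) + 3^3 + 3 —bump→ 4^(4 + 1) + 4^4 + 4 = 1284 —(−1)→ 1283

111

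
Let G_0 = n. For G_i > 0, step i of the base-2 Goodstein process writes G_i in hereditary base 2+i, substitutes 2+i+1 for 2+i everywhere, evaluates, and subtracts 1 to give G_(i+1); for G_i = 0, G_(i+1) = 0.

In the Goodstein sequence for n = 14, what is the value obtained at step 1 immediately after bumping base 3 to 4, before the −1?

1282

G_0=14  [base 2] 2^(2 + 1) + 2^2 + 2  →[2↦3]→  3^(3 + 1) + 3^3 + 3 = 111  −1 ⇒ G_1=110
G_1=110  [base 3] 3^(3 + 1) + 3^3 + 2  →[3↦4]→  4^(4 + 1) + 4^4 + 2 = 1282  −1 ⇒ G_2=1281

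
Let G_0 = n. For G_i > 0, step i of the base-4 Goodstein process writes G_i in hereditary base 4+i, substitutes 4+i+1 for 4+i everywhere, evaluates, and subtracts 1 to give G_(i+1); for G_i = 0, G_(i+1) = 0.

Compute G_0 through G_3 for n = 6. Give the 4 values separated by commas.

6, 6, 6, 6

i=0: 6 = 4 + 2 (b=4); 4→5: 5 + 2 = 7; 7−1 = 6
i=1: 6 = 5 + 1 (b=5); 5→6: 6 + 1 = 7; 7−1 = 6
i=2: 6 = 6 (b=6); 6→7: 7 = 7; 7−1 = 6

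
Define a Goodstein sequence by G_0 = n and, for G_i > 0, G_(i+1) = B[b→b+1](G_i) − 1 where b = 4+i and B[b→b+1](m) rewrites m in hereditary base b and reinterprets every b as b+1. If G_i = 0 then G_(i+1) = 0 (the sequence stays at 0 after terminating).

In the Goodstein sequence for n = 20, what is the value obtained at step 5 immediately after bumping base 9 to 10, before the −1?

100

G_0=20  [base 4] 4^2 + 4  →[4↦5]→  5^2 + 5 = 30  −1 ⇒ G_1=29
G_1=29  [base 5] 5^2 + 4  →[5↦6]→  6^2 + 4 = 40  −1 ⇒ G_2=39
G_2=39  [base 6] 6^2 + 3  →[6↦7]→  7^2 + 3 = 52  −1 ⇒ G_3=51
G_3=51  [base 7] 7^2 + 2  →[7↦8]→  8^2 + 2 = 66  −1 ⇒ G_4=65
G_4=65  [base 8] 8^2 + 1  →[8↦9]→  9^2 + 1 = 82  −1 ⇒ G_5=81
G_5=81  [base 9] 9^2  →[9↦10]→  10^2 = 100  −1 ⇒ G_6=99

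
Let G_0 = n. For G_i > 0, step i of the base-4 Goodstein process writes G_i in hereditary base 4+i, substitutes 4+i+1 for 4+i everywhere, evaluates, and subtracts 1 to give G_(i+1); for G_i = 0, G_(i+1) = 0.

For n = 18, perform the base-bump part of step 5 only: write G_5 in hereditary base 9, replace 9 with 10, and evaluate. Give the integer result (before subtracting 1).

64

G_0=18  [base 4] 4^2 + 2  →[4↦5]→  5^2 + 2 = 27  −1 ⇒ G_1=26
G_1=26  [base 5] 5^2 + 1  →[5↦6]→  6^2 + 1 = 37  −1 ⇒ G_2=36
G_2=36  [base 6] 6^2  →[6↦7]→  7^2 = 49  −1 ⇒ G_3=48
G_3=48  [base 7] 6·7 + 6  →[7↦8]→  6·8 + 6 = 54  −1 ⇒ G_4=53
G_4=53  [base 8] 6·8 + 5  →[8↦9]→  6·9 + 5 = 59  −1 ⇒ G_5=58
G_5=58  [base 9] 6·9 + 4  →[9↦10]→  6·10 + 4 = 64  −1 ⇒ G_6=63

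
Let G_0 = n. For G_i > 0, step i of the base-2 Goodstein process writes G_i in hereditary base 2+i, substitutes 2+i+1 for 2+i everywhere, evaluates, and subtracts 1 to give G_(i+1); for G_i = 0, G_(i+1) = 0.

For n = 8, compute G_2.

i=0: 8 = 2^(2 + 1) (b=2); 2→3: 3^(3 + 1) = 81; 81−1 = 80
i=1: 80 = 2·3^3 + 2·3^2 + 2·3 + 2 (b=3); 3→4: 2·4^4 + 2·4^2 + 2·4 + 2 = 554; 554−1 = 553

553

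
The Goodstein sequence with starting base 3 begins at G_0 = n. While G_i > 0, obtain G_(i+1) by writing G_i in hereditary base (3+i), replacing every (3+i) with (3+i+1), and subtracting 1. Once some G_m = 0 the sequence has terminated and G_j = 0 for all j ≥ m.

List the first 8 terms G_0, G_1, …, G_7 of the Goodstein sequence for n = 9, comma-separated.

step 0: 9 = 3^2; sub 4 for 3: 4^2; = 16; G_1 = 16−1 = 15
step 1: 15 = 3·4 + 3; sub 5 for 4: 3·5 + 3; = 18; G_2 = 18−1 = 17
step 2: 17 = 3·5 + 2; sub 6 for 5: 3·6 + 2; = 20; G_3 = 20−1 = 19
step 3: 19 = 3·6 + 1; sub 7 for 6: 3·7 + 1; = 22; G_4 = 22−1 = 21
step 4: 21 = 3·7; sub 8 for 7: 3·8; = 24; G_5 = 24−1 = 23
step 5: 23 = 2·8 + 7; sub 9 for 8: 2·9 + 7; = 25; G_6 = 25−1 = 24
step 6: 24 = 2·9 + 6; sub 10 for 9: 2·10 + 6; = 26; G_7 = 26−1 = 25

9, 15, 17, 19, 21, 23, 24, 25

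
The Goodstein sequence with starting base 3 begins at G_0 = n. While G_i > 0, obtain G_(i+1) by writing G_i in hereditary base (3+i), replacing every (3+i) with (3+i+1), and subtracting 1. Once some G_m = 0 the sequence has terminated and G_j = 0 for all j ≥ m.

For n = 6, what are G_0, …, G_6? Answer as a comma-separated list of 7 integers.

G_0 = 6. HB_3(6) = 2·3. Bump = 8. G_1 = 7.
G_1 = 7. HB_4(7) = 4 + 3. Bump = 8. G_2 = 7.
G_2 = 7. HB_5(7) = 5 + 2. Bump = 8. G_3 = 7.
G_3 = 7. HB_6(7) = 6 + 1. Bump = 8. G_4 = 7.
G_4 = 7. HB_7(7) = 7. Bump = 8. G_5 = 7.
G_5 = 7. HB_8(7) = 7. Bump = 7. G_6 = 6.

6, 7, 7, 7, 7, 7, 6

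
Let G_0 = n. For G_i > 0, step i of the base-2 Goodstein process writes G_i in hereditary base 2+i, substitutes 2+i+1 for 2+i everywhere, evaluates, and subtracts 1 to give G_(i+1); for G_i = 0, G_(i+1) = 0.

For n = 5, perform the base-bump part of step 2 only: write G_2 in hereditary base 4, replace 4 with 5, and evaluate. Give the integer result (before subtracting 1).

G_0 = 5. HB_2(5) = 2^2 + 1. Bump = 28. G_1 = 27.
G_1 = 27. HB_3(27) = 3^3. Bump = 256. G_2 = 255.
G_2 = 255. HB_4(255) = 3·4^3 + 3·4^2 + 3·4 + 3. Bump = 468. G_3 = 467.

468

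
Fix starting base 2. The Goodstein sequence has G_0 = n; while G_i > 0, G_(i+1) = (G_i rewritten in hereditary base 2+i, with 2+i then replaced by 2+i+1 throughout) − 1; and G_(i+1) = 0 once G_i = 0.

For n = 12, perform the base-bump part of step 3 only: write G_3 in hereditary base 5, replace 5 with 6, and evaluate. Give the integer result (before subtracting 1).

(0) 12|_2 = 2^(2 + 1) + 2^2 ↦ 3^(3 + 1) + 3^3|_3 = 108 ⇒ 107
(1) 107|_3 = 3^(3 + 1) + 2·3^2 + 2·3 + 2 ↦ 4^(4 + 1) + 2·4^2 + 2·4 + 2|_4 = 1066 ⇒ 1065
(2) 1065|_4 = 4^(4 + 1) + 2·4^2 + 2·4 + 1 ↦ 5^(5 + 1) + 2·5^2 + 2·5 + 1|_5 = 15686 ⇒ 15685
(3) 15685|_5 = 5^(5 + 1) + 2·5^2 + 2·5 ↦ 6^(6 + 1) + 2·6^2 + 2·6|_6 = 280020 ⇒ 280019

280020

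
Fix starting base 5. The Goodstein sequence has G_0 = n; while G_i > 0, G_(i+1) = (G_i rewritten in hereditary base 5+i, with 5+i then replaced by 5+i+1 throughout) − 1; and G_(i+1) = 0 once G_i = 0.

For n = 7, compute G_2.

G_0 = 7. HB_5(7) = 5 + 2. Bump = 8. G_1 = 7.
G_1 = 7. HB_6(7) = 6 + 1. Bump = 8. G_2 = 7.
G_2 = 7. HB_7(7) = 7. Bump = 8. G_3 = 7.

7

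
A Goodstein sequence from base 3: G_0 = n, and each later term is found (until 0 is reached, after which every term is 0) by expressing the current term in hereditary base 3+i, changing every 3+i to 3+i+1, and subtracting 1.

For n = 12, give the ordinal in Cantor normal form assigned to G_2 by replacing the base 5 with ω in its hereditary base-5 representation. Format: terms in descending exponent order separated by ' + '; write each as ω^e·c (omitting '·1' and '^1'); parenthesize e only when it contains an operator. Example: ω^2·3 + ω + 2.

G_0=12  [base 3] 3^2 + 3  →[3↦4]→  4^2 + 4 = 20  −1 ⇒ G_1=19
G_1=19  [base 4] 4^2 + 3  →[4↦5]→  5^2 + 3 = 28  −1 ⇒ G_2=27
G_2=27  [base 5] 5^2 + 2  →[5↦6]→  6^2 + 2 = 38  −1 ⇒ G_3=37

ω^2 + 2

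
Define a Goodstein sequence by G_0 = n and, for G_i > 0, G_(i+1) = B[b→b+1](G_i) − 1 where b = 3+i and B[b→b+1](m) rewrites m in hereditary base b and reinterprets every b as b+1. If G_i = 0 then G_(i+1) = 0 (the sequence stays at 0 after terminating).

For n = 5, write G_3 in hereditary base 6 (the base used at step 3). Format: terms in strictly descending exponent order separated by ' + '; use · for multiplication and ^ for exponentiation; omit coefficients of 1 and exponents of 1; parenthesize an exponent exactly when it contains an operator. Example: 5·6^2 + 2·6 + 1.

G_0=5  [base 3] 3 + 2  →[3↦4]→  4 + 2 = 6  −1 ⇒ G_1=5
G_1=5  [base 4] 4 + 1  →[4↦5]→  5 + 1 = 6  −1 ⇒ G_2=5
G_2=5  [base 5] 5  →[5↦6]→  6 = 6  −1 ⇒ G_3=5
G_3=5  [base 6] 5  →[6↦7]→  5 = 5  −1 ⇒ G_4=4

5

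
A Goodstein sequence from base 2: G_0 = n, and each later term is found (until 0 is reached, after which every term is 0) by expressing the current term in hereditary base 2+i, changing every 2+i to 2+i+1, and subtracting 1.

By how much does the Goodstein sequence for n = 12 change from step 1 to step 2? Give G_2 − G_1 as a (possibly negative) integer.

958

G_0=12  [base 2] 2^(2 + 1) + 2^2  →[2↦3]→  3^(3 + 1) + 3^3 = 108  −1 ⇒ G_1=107
G_1=107  [base 3] 3^(3 + 1) + 2·3^2 + 2·3 + 2  →[3↦4]→  4^(4 + 1) + 2·4^2 + 2·4 + 2 = 1066  −1 ⇒ G_2=1065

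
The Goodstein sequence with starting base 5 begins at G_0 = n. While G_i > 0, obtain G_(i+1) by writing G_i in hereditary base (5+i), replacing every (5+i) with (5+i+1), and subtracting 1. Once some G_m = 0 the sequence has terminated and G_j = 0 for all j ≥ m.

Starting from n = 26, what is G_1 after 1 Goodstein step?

[0] 26 ≡ 5^2 + 1 (base 5). Lift 6: 37. −1: 36.
[1] 36 ≡ 6^2 (base 6). Lift 7: 49. −1: 48.

36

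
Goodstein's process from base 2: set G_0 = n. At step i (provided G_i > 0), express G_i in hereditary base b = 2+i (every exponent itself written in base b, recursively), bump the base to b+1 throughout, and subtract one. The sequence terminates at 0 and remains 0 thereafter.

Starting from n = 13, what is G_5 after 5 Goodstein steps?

[0] 13 ≡ 2^(2 + 1) + 2^2 + 1 (base 2). Lift 3: 109. −1: 108.
[1] 108 ≡ 3^(3 + 1) + 3^3 (base 3). Lift 4: 1280. −1: 1279.
[2] 1279 ≡ 4^(4 + 1) + 3·4^3 + 3·4^2 + 3·4 + 3 (base 4). Lift 5: 16093. −1: 16092.
[3] 16092 ≡ 5^(5 + 1) + 3·5^3 + 3·5^2 + 3·5 + 2 (base 5). Lift 6: 280712. −1: 280711.
[4] 280711 ≡ 6^(6 + 1) + 3·6^3 + 3·6^2 + 3·6 + 1 (base 6). Lift 7: 5765999. −1: 5765998.

5765998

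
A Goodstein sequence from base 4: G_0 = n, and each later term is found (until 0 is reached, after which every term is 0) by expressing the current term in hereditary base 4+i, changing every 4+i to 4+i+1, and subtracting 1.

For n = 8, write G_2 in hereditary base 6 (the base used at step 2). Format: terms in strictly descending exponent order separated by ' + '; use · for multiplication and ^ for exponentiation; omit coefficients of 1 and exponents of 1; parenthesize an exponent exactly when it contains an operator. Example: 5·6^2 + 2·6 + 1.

6 + 3

[0] 8 ≡ 2·4 (base 4). Lift 5: 10. −1: 9.
[1] 9 ≡ 5 + 4 (base 5). Lift 6: 10. −1: 9.
[2] 9 ≡ 6 + 3 (base 6). Lift 7: 10. −1: 9.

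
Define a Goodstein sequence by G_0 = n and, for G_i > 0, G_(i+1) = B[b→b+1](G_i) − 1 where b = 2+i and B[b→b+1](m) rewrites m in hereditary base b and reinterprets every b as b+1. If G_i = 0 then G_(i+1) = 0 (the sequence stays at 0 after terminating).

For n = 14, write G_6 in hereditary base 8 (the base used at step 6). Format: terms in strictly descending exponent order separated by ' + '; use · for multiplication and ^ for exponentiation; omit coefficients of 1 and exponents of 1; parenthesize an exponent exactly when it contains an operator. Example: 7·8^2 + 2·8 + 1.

(0) 14|_2 = 2^(2 + 1) + 2^2 + 2 ↦ 3^(3 + 1) + 3^3 + 3|_3 = 111 ⇒ 110
(1) 110|_3 = 3^(3 + 1) + 3^3 + 2 ↦ 4^(4 + 1) + 4^4 + 2|_4 = 1282 ⇒ 1281
(2) 1281|_4 = 4^(4 + 1) + 4^4 + 1 ↦ 5^(5 + 1) + 5^5 + 1|_5 = 18751 ⇒ 18750
(3) 18750|_5 = 5^(5 + 1) + 5^5 ↦ 6^(6 + 1) + 6^6|_6 = 326592 ⇒ 326591
(4) 326591|_6 = 6^(6 + 1) + 5·6^5 + 5·6^4 + 5·6^3 + 5·6^2 + 5·6 + 5 ↦ 7^(7 + 1) + 5·7^5 + 5·7^4 + 5·7^3 + 5·7^2 + 5·7 + 5|_7 = 5862841 ⇒ 5862840
(5) 5862840|_7 = 7^(7 + 1) + 5·7^5 + 5·7^4 + 5·7^3 + 5·7^2 + 5·7 + 4 ↦ 8^(8 + 1) + 5·8^5 + 5·8^4 + 5·8^3 + 5·8^2 + 5·8 + 4|_8 = 134404972 ⇒ 134404971
(6) 134404971|_8 = 8^(8 + 1) + 5·8^5 + 5·8^4 + 5·8^3 + 5·8^2 + 5·8 + 3 ↦ 9^(9 + 1) + 5·9^5 + 5·9^4 + 5·9^3 + 5·9^2 + 5·9 + 3|_9 = 3487116549 ⇒ 3487116548

8^(8 + 1) + 5·8^5 + 5·8^4 + 5·8^3 + 5·8^2 + 5·8 + 3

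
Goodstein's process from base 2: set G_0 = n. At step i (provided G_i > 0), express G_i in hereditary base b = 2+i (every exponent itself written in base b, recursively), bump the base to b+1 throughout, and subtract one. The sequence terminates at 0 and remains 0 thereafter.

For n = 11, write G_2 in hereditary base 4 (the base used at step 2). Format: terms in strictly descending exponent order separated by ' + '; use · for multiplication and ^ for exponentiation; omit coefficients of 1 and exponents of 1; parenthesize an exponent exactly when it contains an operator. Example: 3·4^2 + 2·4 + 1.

4^(4 + 1) + 3

step 0: 11 = 2^(2 + 1) + 2 + 1; sub 3 for 2: 3^(3 + 1) + 3 + 1; = 85; G_1 = 85−1 = 84
step 1: 84 = 3^(3 + 1) + 3; sub 4 for 3: 4^(4 + 1) + 4; = 1028; G_2 = 1028−1 = 1027
step 2: 1027 = 4^(4 + 1) + 3; sub 5 for 4: 5^(5 + 1) + 3; = 15628; G_3 = 15628−1 = 15627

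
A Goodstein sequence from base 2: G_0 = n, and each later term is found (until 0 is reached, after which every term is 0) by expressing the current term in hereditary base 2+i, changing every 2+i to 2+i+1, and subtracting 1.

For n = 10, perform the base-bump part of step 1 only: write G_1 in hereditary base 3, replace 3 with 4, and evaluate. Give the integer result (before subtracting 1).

1026

base 2: 10 = 2^(2 + 1) + 2; at 3: 3^(3 + 1) + 3 = 84; next = 83
base 3: 83 = 3^(3 + 1) + 2; at 4: 4^(4 + 1) + 2 = 1026; next = 1025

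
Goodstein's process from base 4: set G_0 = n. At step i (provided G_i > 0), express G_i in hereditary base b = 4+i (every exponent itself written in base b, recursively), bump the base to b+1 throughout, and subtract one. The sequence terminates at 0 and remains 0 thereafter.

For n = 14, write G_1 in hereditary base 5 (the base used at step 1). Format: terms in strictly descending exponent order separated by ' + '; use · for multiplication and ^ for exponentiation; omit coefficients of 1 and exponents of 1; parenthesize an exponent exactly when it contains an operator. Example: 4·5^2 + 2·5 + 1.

3·5 + 1

base 4: 14 = 3·4 + 2; at 5: 3·5 + 2 = 17; next = 16
base 5: 16 = 3·5 + 1; at 6: 3·6 + 1 = 19; next = 18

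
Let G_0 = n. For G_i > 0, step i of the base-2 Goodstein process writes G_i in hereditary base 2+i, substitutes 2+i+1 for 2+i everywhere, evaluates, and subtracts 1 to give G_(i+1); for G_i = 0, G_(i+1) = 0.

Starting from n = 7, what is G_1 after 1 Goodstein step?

i=0: 7 = 2^2 + 2 + 1 (b=2); 2→3: 3^3 + 3 + 1 = 31; 31−1 = 30
i=1: 30 = 3^3 + 3 (b=3); 3→4: 4^4 + 4 = 260; 260−1 = 259

30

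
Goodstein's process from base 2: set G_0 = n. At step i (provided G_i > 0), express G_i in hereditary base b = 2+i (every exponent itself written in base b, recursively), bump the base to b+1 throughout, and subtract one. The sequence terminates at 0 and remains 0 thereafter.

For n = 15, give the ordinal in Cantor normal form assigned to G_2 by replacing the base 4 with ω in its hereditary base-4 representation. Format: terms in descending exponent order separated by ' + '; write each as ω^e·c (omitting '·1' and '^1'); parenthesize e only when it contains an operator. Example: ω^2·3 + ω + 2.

ω^(ω + 1) + ω^ω + 3

step 0: 15 = 2^(2 + 1) + 2^2 + 2 + 1; sub 3 for 2: 3^(3 + 1) + 3^3 + 3 + 1; = 112; G_1 = 112−1 = 111
step 1: 111 = 3^(3 + 1) + 3^3 + 3; sub 4 for 3: 4^(4 + 1) + 4^4 + 4; = 1284; G_2 = 1284−1 = 1283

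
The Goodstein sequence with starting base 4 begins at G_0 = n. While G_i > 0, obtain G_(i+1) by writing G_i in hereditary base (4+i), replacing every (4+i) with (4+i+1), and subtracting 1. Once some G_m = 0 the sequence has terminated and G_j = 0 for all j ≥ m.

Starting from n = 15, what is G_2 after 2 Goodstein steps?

19

(0) 15|_4 = 3·4 + 3 ↦ 3·5 + 3|_5 = 18 ⇒ 17
(1) 17|_5 = 3·5 + 2 ↦ 3·6 + 2|_6 = 20 ⇒ 19
(2) 19|_6 = 3·6 + 1 ↦ 3·7 + 1|_7 = 22 ⇒ 21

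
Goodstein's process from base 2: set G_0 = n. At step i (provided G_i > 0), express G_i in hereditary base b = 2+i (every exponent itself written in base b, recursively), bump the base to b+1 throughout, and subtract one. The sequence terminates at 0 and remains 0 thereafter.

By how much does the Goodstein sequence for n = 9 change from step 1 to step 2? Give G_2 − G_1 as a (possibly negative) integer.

G_0=9  [base 2] 2^(2 + 1) + 1  →[2↦3]→  3^(3 + 1) + 1 = 82  −1 ⇒ G_1=81
G_1=81  [base 3] 3^(3 + 1)  →[3↦4]→  4^(4 + 1) = 1024  −1 ⇒ G_2=1023

942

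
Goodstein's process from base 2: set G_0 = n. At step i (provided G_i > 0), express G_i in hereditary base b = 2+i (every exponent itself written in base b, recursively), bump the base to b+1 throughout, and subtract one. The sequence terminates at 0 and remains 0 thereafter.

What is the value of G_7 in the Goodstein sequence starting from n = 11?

2749609302

[0] 11 ≡ 2^(2 + 1) + 2 + 1 (base 2). Lift 3: 85. −1: 84.
[1] 84 ≡ 3^(3 + 1) + 3 (base 3). Lift 4: 1028. −1: 1027.
[2] 1027 ≡ 4^(4 + 1) + 3 (base 4). Lift 5: 15628. −1: 15627.
[3] 15627 ≡ 5^(5 + 1) + 2 (base 5). Lift 6: 279938. −1: 279937.
[4] 279937 ≡ 6^(6 + 1) + 1 (base 6). Lift 7: 5764802. −1: 5764801.
[5] 5764801 ≡ 7^(7 + 1) (base 7). Lift 8: 134217728. −1: 134217727.
[6] 134217727 ≡ 7·8^8 + 7·8^7 + 7·8^6 + 7·8^5 + 7·8^4 + 7·8^3 + 7·8^2 + 7·8 + 7 (base 8). Lift 9: 2749609303. −1: 2749609302.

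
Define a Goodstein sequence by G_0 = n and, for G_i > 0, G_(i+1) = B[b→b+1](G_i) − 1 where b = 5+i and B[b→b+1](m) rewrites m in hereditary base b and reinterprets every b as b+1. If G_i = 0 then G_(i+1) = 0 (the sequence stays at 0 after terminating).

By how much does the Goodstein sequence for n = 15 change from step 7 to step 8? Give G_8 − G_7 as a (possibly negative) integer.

0

step 0: 15 = 3·5; sub 6 for 5: 3·6; = 18; G_1 = 18−1 = 17
step 1: 17 = 2·6 + 5; sub 7 for 6: 2·7 + 5; = 19; G_2 = 19−1 = 18
step 2: 18 = 2·7 + 4; sub 8 for 7: 2·8 + 4; = 20; G_3 = 20−1 = 19
step 3: 19 = 2·8 + 3; sub 9 for 8: 2·9 + 3; = 21; G_4 = 21−1 = 20
step 4: 20 = 2·9 + 2; sub 10 for 9: 2·10 + 2; = 22; G_5 = 22−1 = 21
step 5: 21 = 2·10 + 1; sub 11 for 10: 2·11 + 1; = 23; G_6 = 23−1 = 22
step 6: 22 = 2·11; sub 12 for 11: 2·12; = 24; G_7 = 24−1 = 23
step 7: 23 = 12 + 11; sub 13 for 12: 13 + 11; = 24; G_8 = 24−1 = 23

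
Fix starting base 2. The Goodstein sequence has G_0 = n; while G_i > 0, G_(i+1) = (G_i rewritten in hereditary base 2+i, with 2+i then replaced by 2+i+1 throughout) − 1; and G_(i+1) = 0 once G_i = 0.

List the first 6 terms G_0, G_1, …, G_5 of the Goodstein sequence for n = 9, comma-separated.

9, 81, 1023, 9842, 140743, 2471826

step 0: 9 = 2^(2 + 1) + 1; sub 3 for 2: 3^(3 + 1) + 1; = 82; G_1 = 82−1 = 81
step 1: 81 = 3^(3 + 1); sub 4 for 3: 4^(4 + 1); = 1024; G_2 = 1024−1 = 1023
step 2: 1023 = 3·4^4 + 3·4^3 + 3·4^2 + 3·4 + 3; sub 5 for 4: 3·5^5 + 3·5^3 + 3·5^2 + 3·5 + 3; = 9843; G_3 = 9843−1 = 9842
step 3: 9842 = 3·5^5 + 3·5^3 + 3·5^2 + 3·5 + 2; sub 6 for 5: 3·6^6 + 3·6^3 + 3·6^2 + 3·6 + 2; = 140744; G_4 = 140744−1 = 140743
step 4: 140743 = 3·6^6 + 3·6^3 + 3·6^2 + 3·6 + 1; sub 7 for 6: 3·7^7 + 3·7^3 + 3·7^2 + 3·7 + 1; = 2471827; G_5 = 2471827−1 = 2471826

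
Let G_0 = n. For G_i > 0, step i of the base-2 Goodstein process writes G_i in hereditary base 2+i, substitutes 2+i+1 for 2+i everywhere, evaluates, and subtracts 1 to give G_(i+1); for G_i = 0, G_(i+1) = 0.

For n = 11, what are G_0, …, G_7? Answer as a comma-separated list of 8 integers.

11, 84, 1027, 15627, 279937, 5764801, 134217727, 2749609302

G_0 = 11. HB_2(11) = 2^(2 + 1) + 2 + 1. Bump = 85. G_1 = 84.
G_1 = 84. HB_3(84) = 3^(3 + 1) + 3. Bump = 1028. G_2 = 1027.
G_2 = 1027. HB_4(1027) = 4^(4 + 1) + 3. Bump = 15628. G_3 = 15627.
G_3 = 15627. HB_5(15627) = 5^(5 + 1) + 2. Bump = 279938. G_4 = 279937.
G_4 = 279937. HB_6(279937) = 6^(6 + 1) + 1. Bump = 5764802. G_5 = 5764801.
G_5 = 5764801. HB_7(5764801) = 7^(7 + 1). Bump = 134217728. G_6 = 134217727.
G_6 = 134217727. HB_8(134217727) = 7·8^8 + 7·8^7 + 7·8^6 + 7·8^5 + 7·8^4 + 7·8^3 + 7·8^2 + 7·8 + 7. Bump = 2749609303. G_7 = 2749609302.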